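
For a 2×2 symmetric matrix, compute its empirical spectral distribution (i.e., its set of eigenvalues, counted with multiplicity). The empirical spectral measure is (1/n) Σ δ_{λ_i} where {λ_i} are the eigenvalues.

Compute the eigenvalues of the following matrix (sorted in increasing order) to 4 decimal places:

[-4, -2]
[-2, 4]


Since M is real symmetric, both eigenvalues are real; they are the roots of det(λI − M) = λ² − (tr M) λ + det M.
tr M = -4 + 4 = 0.
det M = (-4)·4 − (-2)² = -16 − 4 = -20.
Characteristic polynomial: λ² − 20 = 0.
Discriminant Δ = (tr M)² − 4·det M = 0 − (-80) = 80; √Δ = 8.944272.
λ = (tr M ± √Δ)/2 = (0 ± 8.944272)/2, giving (tr M − √Δ)/2 = -4.4721 and (tr M + √Δ)/2 = 4.4721.

Eigenvalues sorted in increasing order: [-4.4721, 4.4721].


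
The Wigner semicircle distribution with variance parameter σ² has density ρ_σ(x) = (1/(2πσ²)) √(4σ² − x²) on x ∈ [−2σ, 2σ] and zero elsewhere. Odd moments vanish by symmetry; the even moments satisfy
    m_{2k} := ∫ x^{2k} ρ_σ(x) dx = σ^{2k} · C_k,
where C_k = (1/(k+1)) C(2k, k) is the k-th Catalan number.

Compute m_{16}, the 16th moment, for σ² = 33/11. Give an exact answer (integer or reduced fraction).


By the scaled semicircle moment identity, m_{2k} = σ^{2k} · C_k with k = 8.
C_8 = (1/(k+1)) · C(2k, k) = (1/9) · C(16, 8) = (1/9) · 12870 = 1430.
σ^{2k} = (σ²)^k = (33/11)^8 = 6561.

Therefore m_{16} = σ^{16} · C_8 = 6561 · 1430 = 9382230.


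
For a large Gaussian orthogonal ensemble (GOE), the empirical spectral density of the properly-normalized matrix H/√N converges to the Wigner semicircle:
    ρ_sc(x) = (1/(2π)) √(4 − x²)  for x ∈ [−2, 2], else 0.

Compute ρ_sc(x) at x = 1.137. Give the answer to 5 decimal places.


ρ_sc(x) = (1/(2π)) √(4 − x²). With x = 1.137:
  4 − x² = 4 − (1.137)² = 4 − 1.292769 = 2.707231.
  √(4 − x²) = 1.645367.
  1/(2π) = 0.159155.
  ρ_sc(1.137) = 0.159155 · 1.645367 = 0.261868.

Rounded to 5 decimal places: ρ_sc(1.137) ≈ 0.26187.


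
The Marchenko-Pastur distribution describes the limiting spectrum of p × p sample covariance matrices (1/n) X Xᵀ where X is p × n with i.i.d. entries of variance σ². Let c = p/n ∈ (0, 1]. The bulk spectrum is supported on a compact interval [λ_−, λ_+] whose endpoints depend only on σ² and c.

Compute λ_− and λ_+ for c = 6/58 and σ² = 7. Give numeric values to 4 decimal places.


c = 6/58 = 0.103448; √c = 0.321634.
λ_− = σ² (1 − √c)² = 7 · (1 − 0.321634)² = 7 · (0.678366)² = 3.221265.
λ_+ = σ² (1 + √c)² = 7 · (1 + 0.321634)² = 7 · (1.321634)² = 12.227011.

Rounded to 4 decimal places: λ_− ≈ 3.2213, λ_+ ≈ 12.2270.


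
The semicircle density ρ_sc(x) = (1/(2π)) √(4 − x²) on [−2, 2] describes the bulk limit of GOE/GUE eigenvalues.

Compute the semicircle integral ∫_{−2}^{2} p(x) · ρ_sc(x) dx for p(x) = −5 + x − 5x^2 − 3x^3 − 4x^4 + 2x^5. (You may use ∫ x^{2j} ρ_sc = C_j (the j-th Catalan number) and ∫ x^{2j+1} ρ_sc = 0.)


Write p(x) = Σ a_i x^i, split into monomials and integrate each against ρ_sc separately.
Using ∫ x^{2j} ρ_sc = C_j = (1/(j+1)) C(2j, j) (Catalan numbers) and ∫ x^{2j+1} ρ_sc = 0 (odd monomials vanish by symmetry):
  i = 0 (even): a_0 · C_{0} = -5 · 1 = -5
  i = 1 (odd): ∫ x^1 ρ_sc = 0 (vanishes)
  i = 2 (even): a_2 · C_{1} = -5 · 1 = -5
  i = 3 (odd): ∫ x^3 ρ_sc = 0 (vanishes)
  i = 4 (even): a_4 · C_{2} = -4 · 2 = -8
  i = 5 (odd): ∫ x^5 ρ_sc = 0 (vanishes)

Summing the contributions: ∫_{−2}^{2} p(x) ρ_sc(x) dx = (-5) + (-5) + (-8) = -18.


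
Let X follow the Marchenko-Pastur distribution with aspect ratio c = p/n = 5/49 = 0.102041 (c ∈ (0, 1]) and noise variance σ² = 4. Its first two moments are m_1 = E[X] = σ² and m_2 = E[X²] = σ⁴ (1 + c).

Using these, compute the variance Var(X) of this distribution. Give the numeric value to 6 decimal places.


m_1 = E[X] = σ² = 4, so m_1² = 16.
m_2 = E[X²] = σ⁴ (1 + c) = 16 · (1 + 0.102041) = 16 · 1.102041 = 17.632653.
(Note m_2 − m_1² simplifies to c · σ⁴ = 0.102041 · 16.)

Var(X) = m_2 − m_1² = 17.632653 − 16 = 1.632653.


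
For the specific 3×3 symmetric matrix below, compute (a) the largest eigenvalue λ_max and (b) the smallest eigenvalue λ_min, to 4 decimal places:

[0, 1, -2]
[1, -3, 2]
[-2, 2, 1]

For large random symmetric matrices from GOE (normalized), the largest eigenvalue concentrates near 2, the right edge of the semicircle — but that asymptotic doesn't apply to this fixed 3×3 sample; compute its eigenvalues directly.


Since M is real symmetric, all three eigenvalues are real; they are the roots of det(λI − M) = λ³ − (tr M) λ² + s λ − det M, where s is the sum of the principal 2×2 minors.
tr M = 0 + (-3) + 1 = -2.
s = (0·(-3) − 1²) + (0·1 − (-2)²) + ((-3)·1 − 2²) = -1 + (-4) + (-7) = -12.
det M (expand along row 1) = 0·(-7) − 1·5 + (-2)·(-4) = 3.
Characteristic polynomial: λ³ + 2λ² − 12λ − 3 = 0.
Substitute λ = y + (tr M)/3 = y − 0.666667 to remove the quadratic term: y³ + p·y + q = 0 with p = s − (tr M)²/3 = -13.333333 and q = −2(tr M)³/27 + (tr M)·s/3 − det M = 5.592593.
Three real roots ⇒ use the trigonometric (Viète) form: r = 2√(−p/3) = 4.216370, φ = arccos(3q/(p·r)) = arccos(-0.298440) = 1.873854 rad.
y_k = r·cos(φ/3 − 2πk/3) for k = 0, 1, 2 gives y = 3.420263, 0.425210, -3.845473.
λ_k = y_k − 0.666667 gives λ = 2.7536, -0.2415, -4.5121 (check: the sum is -2.0000 = tr M).

Hence λ_max = 2.7536 and λ_min = -4.5121.


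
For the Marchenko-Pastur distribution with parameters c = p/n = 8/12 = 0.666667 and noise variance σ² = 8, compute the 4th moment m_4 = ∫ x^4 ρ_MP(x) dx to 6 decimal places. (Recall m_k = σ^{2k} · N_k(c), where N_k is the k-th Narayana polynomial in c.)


E[X⁴] = σ⁸ (1 + 6c + 6c² + c³) (fourth MP moment). With σ² = 8 (so σ⁸ = 4096) and c = 8/12 = 0.666667: E[X⁴] = 4096 · (1 + 6·0.666667 + 6·(0.666667)² + (0.666667)³) = 4096 · 7.962963.

So E[X^4] = 32616.296296.


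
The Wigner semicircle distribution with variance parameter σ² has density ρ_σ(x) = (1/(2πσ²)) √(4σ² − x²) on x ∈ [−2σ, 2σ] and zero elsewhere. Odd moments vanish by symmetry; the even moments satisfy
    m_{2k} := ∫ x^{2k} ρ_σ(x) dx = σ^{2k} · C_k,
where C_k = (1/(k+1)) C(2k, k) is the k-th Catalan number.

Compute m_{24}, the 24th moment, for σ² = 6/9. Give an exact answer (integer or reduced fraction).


By the scaled semicircle moment identity, m_{2k} = σ^{2k} · C_k with k = 12.
C_12 = (1/(k+1)) · C(2k, k) = (1/13) · C(24, 12) = (1/13) · 2704156 = 208012.
σ^{2k} = (σ²)^k = (6/9)^12 = 4096/531441.

Therefore m_{24} = σ^{24} · C_12 = (4096/531441) · 208012 = 852017152/531441.


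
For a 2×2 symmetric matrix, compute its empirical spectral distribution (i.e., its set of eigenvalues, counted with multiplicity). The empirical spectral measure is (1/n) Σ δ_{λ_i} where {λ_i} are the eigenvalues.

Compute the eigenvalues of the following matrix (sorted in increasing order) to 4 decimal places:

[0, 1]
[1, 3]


Since M is real symmetric, both eigenvalues are real; they are the roots of det(λI − M) = λ² − (tr M) λ + det M.
tr M = 0 + 3 = 3.
det M = 0·3 − 1² = 0 − 1 = -1.
Characteristic polynomial: λ² − 3λ − 1 = 0.
Discriminant Δ = (tr M)² − 4·det M = 9 − (-4) = 13; √Δ = 3.605551.
λ = (tr M ± √Δ)/2 = (3 ± 3.605551)/2, giving (tr M − √Δ)/2 = -0.3028 and (tr M + √Δ)/2 = 3.3028.

Eigenvalues sorted in increasing order: [-0.3028, 3.3028].


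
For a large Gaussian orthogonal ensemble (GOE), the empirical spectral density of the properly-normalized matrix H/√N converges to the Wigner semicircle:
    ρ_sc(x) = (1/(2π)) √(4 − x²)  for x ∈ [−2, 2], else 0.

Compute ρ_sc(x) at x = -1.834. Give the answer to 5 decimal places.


ρ_sc(x) = (1/(2π)) √(4 − x²). With x = -1.834:
  4 − x² = 4 − (-1.834)² = 4 − 3.363556 = 0.636444.
  √(4 − x²) = 0.797774.
  1/(2π) = 0.159155.
  ρ_sc(-1.834) = 0.159155 · 0.797774 = 0.126970.

Rounded to 5 decimal places: ρ_sc(-1.834) ≈ 0.12697.


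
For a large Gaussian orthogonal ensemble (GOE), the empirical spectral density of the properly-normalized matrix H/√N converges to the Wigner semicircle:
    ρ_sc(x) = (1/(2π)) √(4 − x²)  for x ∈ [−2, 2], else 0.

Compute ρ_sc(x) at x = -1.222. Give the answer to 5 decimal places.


ρ_sc(x) = (1/(2π)) √(4 − x²). With x = -1.222:
  4 − x² = 4 − (-1.222)² = 4 − 1.493284 = 2.506716.
  √(4 − x²) = 1.583261.
  1/(2π) = 0.159155.
  ρ_sc(-1.222) = 0.159155 · 1.583261 = 0.251984.

Rounded to 5 decimal places: ρ_sc(-1.222) ≈ 0.25198.


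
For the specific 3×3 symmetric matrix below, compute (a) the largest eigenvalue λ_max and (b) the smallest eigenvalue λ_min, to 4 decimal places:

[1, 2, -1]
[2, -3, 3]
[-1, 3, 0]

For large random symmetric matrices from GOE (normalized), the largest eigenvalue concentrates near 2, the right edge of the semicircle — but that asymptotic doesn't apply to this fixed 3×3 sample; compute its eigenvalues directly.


Since M is real symmetric, all three eigenvalues are real; they are the roots of det(λI − M) = λ³ − (tr M) λ² + s λ − det M, where s is the sum of the principal 2×2 minors.
tr M = 1 + (-3) + 0 = -2.
s = (1·(-3) − 2²) + (1·0 − (-1)²) + ((-3)·0 − 3²) = -7 + (-1) + (-9) = -17.
det M (expand along row 1) = 1·(-9) − 2·3 + (-1)·3 = -18.
Characteristic polynomial: λ³ + 2λ² − 17λ + 18 = 0.
Substitute λ = y + (tr M)/3 = y − 0.666667 to remove the quadratic term: y³ + p·y + q = 0 with p = s − (tr M)²/3 = -18.333333 and q = −2(tr M)³/27 + (tr M)·s/3 − det M = 29.925926.
Three real roots ⇒ use the trigonometric (Viète) form: r = 2√(−p/3) = 4.944132, φ = arccos(3q/(p·r)) = arccos(-0.990461) = 3.003359 rad.
y_k = r·cos(φ/3 − 2πk/3) for k = 0, 1, 2 gives y = 2.666667, 2.272218, -4.938885.
λ_k = y_k − 0.666667 gives λ = 2.0000, 1.6056, -5.6056 (check: the sum is -2.0000 = tr M).

Hence λ_max = 2.0000 and λ_min = -5.6056.


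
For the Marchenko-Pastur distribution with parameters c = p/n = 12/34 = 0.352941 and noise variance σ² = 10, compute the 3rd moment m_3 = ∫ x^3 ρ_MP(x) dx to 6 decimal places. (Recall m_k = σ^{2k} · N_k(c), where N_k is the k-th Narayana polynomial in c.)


E[X³] = σ⁶ (1 + 3c + c²) (third MP moment). With σ² = 10 (so σ⁶ = 1000) and c = 12/34 = 0.352941: E[X³] = 1000 · (1 + 3·0.352941 + (0.352941)²) = 1000 · 2.183391.

So E[X^3] = 2183.391003.


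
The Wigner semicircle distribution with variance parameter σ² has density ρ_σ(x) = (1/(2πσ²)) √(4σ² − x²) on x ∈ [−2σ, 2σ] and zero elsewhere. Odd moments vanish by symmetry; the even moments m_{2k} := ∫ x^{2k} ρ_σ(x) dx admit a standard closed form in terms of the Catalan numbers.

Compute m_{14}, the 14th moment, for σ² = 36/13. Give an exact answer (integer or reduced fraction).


By the scaled semicircle moment identity, m_{2k} = σ^{2k} · C_k with k = 7.
C_7 = (1/(k+1)) · C(2k, k) = (1/8) · C(14, 7) = (1/8) · 3432 = 429.
σ^{2k} = (σ²)^k = (36/13)^7 = 78364164096/62748517.

Therefore m_{14} = σ^{14} · C_7 = (78364164096/62748517) · 429 = 2586017415168/4826809.


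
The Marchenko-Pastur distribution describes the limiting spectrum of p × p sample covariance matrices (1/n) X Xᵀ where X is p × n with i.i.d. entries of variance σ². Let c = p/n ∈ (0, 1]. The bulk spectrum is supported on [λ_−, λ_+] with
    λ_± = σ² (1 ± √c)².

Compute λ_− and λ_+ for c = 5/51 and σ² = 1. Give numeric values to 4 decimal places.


c = 5/51 = 0.098039; √c = 0.313112.
λ_− = σ² (1 − √c)² = 1 · (1 − 0.313112)² = 1 · (0.686888)² = 0.471815.
λ_+ = σ² (1 + √c)² = 1 · (1 + 0.313112)² = 1 · (1.313112)² = 1.724264.

Rounded to 4 decimal places: λ_− ≈ 0.4718, λ_+ ≈ 1.7243.


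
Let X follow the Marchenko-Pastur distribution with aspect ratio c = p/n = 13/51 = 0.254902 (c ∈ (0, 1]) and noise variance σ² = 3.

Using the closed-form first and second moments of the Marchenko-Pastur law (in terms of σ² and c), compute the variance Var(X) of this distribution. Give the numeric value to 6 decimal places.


Recall the MP moments m_1 = E[X] = σ² and m_2 = E[X²] = σ⁴ (1 + c).
m_1 = E[X] = σ² = 3, so m_1² = 9.
m_2 = E[X²] = σ⁴ (1 + c) = 9 · (1 + 0.254902) = 9 · 1.254902 = 11.294118.
(Note m_2 − m_1² simplifies to c · σ⁴ = 0.254902 · 9.)

Var(X) = m_2 − m_1² = 11.294118 − 9 = 2.294118.


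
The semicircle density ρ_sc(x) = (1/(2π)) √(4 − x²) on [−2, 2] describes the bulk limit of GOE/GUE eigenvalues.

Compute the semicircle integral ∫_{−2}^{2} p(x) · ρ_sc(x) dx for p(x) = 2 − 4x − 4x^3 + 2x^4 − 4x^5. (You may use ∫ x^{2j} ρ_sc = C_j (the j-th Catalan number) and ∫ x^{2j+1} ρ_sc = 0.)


Write p(x) = Σ a_i x^i, split into monomials and integrate each against ρ_sc separately.
Using ∫ x^{2j} ρ_sc = C_j = (1/(j+1)) C(2j, j) (Catalan numbers) and ∫ x^{2j+1} ρ_sc = 0 (odd monomials vanish by symmetry):
  i = 0 (even): a_0 · C_{0} = 2 · 1 = 2
  i = 1 (odd): ∫ x^1 ρ_sc = 0 (vanishes)
  i = 3 (odd): ∫ x^3 ρ_sc = 0 (vanishes)
  i = 4 (even): a_4 · C_{2} = 2 · 2 = 4
  i = 5 (odd): ∫ x^5 ρ_sc = 0 (vanishes)

Summing the contributions: ∫_{−2}^{2} p(x) ρ_sc(x) dx = 2 + 4 = 6.


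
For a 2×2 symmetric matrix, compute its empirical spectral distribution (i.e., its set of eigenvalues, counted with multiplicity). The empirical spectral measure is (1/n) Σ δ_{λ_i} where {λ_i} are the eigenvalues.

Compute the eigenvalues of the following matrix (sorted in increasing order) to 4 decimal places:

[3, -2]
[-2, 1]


Since M is real symmetric, both eigenvalues are real; they are the roots of det(λI − M) = λ² − (tr M) λ + det M.
tr M = 3 + 1 = 4.
det M = 3·1 − (-2)² = 3 − 4 = -1.
Characteristic polynomial: λ² − 4λ − 1 = 0.
Discriminant Δ = (tr M)² − 4·det M = 16 − (-4) = 20; √Δ = 4.472136.
λ = (tr M ± √Δ)/2 = (4 ± 4.472136)/2, giving (tr M − √Δ)/2 = -0.2361 and (tr M + √Δ)/2 = 4.2361.

Eigenvalues sorted in increasing order: [-0.2361, 4.2361].


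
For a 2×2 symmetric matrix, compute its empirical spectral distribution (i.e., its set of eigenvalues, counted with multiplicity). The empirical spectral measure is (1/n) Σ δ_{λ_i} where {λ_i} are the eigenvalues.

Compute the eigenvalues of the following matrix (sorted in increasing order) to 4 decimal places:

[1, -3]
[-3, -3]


Since M is real symmetric, both eigenvalues are real; they are the roots of det(λI − M) = λ² − (tr M) λ + det M.
tr M = 1 + (-3) = -2.
det M = 1·(-3) − (-3)² = -3 − 9 = -12.
Characteristic polynomial: λ² + 2λ − 12 = 0.
Discriminant Δ = (tr M)² − 4·det M = 4 − (-48) = 52; √Δ = 7.211103.
λ = (tr M ± √Δ)/2 = (-2 ± 7.211103)/2, giving (tr M − √Δ)/2 = -4.6056 and (tr M + √Δ)/2 = 2.6056.

Eigenvalues sorted in increasing order: [-4.6056, 2.6056].


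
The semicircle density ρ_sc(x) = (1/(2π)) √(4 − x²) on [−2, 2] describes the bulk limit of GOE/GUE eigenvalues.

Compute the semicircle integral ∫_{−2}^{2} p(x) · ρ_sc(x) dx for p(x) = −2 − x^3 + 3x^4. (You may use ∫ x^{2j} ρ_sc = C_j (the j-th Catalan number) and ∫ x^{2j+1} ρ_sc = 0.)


Write p(x) = Σ a_i x^i, split into monomials and integrate each against ρ_sc separately.
Using ∫ x^{2j} ρ_sc = C_j = (1/(j+1)) C(2j, j) (Catalan numbers) and ∫ x^{2j+1} ρ_sc = 0 (odd monomials vanish by symmetry):
  i = 0 (even): a_0 · C_{0} = -2 · 1 = -2
  i = 3 (odd): ∫ x^3 ρ_sc = 0 (vanishes)
  i = 4 (even): a_4 · C_{2} = 3 · 2 = 6

Summing the contributions: ∫_{−2}^{2} p(x) ρ_sc(x) dx = (-2) + 6 = 4.


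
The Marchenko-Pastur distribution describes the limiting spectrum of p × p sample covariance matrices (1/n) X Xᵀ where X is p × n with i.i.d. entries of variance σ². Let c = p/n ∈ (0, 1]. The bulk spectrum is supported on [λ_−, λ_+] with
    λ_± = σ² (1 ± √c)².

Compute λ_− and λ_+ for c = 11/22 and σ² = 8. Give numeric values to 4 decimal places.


c = 11/22 = 0.500000; √c = 0.707107.
λ_− = σ² (1 − √c)² = 8 · (1 − 0.707107)² = 8 · (0.292893)² = 0.686292.
λ_+ = σ² (1 + √c)² = 8 · (1 + 0.707107)² = 8 · (1.707107)² = 23.313708.

Rounded to 4 decimal places: λ_− ≈ 0.6863, λ_+ ≈ 23.3137.


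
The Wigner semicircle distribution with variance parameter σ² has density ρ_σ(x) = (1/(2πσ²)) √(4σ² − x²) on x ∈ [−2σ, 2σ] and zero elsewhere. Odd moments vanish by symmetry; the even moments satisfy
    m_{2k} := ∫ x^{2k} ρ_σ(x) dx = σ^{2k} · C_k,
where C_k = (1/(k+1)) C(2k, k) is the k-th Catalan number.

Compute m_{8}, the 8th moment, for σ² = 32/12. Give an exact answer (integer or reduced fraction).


By the scaled semicircle moment identity, m_{2k} = σ^{2k} · C_k with k = 4.
C_4 = (1/(k+1)) · C(2k, k) = (1/5) · C(8, 4) = (1/5) · 70 = 14.
σ^{2k} = (σ²)^k = (32/12)^4 = 4096/81.

Therefore m_{8} = σ^{8} · C_4 = (4096/81) · 14 = 57344/81.


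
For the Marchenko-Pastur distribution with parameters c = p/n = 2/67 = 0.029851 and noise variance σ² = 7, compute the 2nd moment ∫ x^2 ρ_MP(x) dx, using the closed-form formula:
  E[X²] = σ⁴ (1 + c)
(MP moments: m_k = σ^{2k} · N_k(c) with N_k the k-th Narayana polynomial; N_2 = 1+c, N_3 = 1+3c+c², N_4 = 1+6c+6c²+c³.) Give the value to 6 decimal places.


E[X²] = σ⁴ (1 + c) (second MP moment). With σ² = 7 (so σ⁴ = 49) and c = 2/67 = 0.029851: E[X²] = 49 · (1 + 0.029851) = 49 · 1.029851.

So E[X^2] = 50.462687.


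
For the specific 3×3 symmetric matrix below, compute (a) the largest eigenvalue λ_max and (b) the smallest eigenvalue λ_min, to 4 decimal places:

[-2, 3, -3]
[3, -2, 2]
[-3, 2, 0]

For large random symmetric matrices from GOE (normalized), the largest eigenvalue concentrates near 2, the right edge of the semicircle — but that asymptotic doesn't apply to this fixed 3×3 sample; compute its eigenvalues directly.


Since M is real symmetric, all three eigenvalues are real; they are the roots of det(λI − M) = λ³ − (tr M) λ² + s λ − det M, where s is the sum of the principal 2×2 minors.
tr M = -2 + (-2) + 0 = -4.
s = ((-2)·(-2) − 3²) + ((-2)·0 − (-3)²) + ((-2)·0 − 2²) = -5 + (-9) + (-4) = -18.
det M (expand along row 1) = (-2)·(-4) − 3·6 + (-3)·0 = -10.
Characteristic polynomial: λ³ + 4λ² − 18λ + 10 = 0.
Substitute λ = y + (tr M)/3 = y − 1.333333 to remove the quadratic term: y³ + p·y + q = 0 with p = s − (tr M)²/3 = -23.333333 and q = −2(tr M)³/27 + (tr M)·s/3 − det M = 38.740741.
Three real roots ⇒ use the trigonometric (Viète) form: r = 2√(−p/3) = 5.577734, φ = arccos(3q/(p·r)) = arccos(-0.893007) = 2.674778 rad.
y_k = r·cos(φ/3 − 2πk/3) for k = 0, 1, 2 gives y = 3.503785, 2.006559, -5.510343.
λ_k = y_k − 1.333333 gives λ = 2.1705, 0.6732, -6.8437 (check: the sum is -4.0000 = tr M).

Hence λ_max = 2.1705 and λ_min = -6.8437.


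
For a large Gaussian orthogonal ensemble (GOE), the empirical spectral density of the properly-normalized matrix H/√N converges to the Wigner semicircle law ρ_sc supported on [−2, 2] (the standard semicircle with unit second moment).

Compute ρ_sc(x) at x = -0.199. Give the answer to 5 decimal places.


ρ_sc(x) = (1/(2π)) √(4 − x²). With x = -0.199:
  4 − x² = 4 − (-0.199)² = 4 − 0.039601 = 3.960399.
  √(4 − x²) = 1.990075.
  1/(2π) = 0.159155.
  ρ_sc(-0.199) = 0.159155 · 1.990075 = 0.316730.

Rounded to 5 decimal places: ρ_sc(-0.199) ≈ 0.31673.


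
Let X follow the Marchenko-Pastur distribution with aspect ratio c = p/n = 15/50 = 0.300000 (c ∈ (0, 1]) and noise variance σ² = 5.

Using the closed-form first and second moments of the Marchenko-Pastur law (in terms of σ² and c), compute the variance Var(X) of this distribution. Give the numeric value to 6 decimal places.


Recall the MP moments m_1 = E[X] = σ² and m_2 = E[X²] = σ⁴ (1 + c).
m_1 = E[X] = σ² = 5, so m_1² = 25.
m_2 = E[X²] = σ⁴ (1 + c) = 25 · (1 + 0.300000) = 25 · 1.300000 = 32.500000.
(Note m_2 − m_1² simplifies to c · σ⁴ = 0.300000 · 25.)

Var(X) = m_2 − m_1² = 32.500000 − 25 = 7.500000.


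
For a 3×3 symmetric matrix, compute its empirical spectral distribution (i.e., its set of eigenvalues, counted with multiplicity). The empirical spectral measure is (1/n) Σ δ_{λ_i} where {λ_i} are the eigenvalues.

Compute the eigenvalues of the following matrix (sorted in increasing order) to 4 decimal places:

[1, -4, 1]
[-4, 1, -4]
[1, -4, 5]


Since M is real symmetric, all three eigenvalues are real; they are the roots of det(λI − M) = λ³ − (tr M) λ² + s λ − det M, where s is the sum of the principal 2×2 minors.
tr M = 1 + 1 + 5 = 7.
s = (1·1 − (-4)²) + (1·5 − 1²) + (1·5 − (-4)²) = -15 + 4 + (-11) = -22.
det M (expand along row 1) = 1·(-11) − (-4)·(-16) + 1·15 = -60.
Characteristic polynomial: λ³ − 7λ² − 22λ + 60 = 0.
Substitute λ = y + (tr M)/3 = y + 2.333333 to remove the quadratic term: y³ + p·y + q = 0 with p = s − (tr M)²/3 = -38.333333 and q = −2(tr M)³/27 + (tr M)·s/3 − det M = -16.740741.
Three real roots ⇒ use the trigonometric (Viète) form: r = 2√(−p/3) = 7.149204, φ = arccos(3q/(p·r)) = arccos(0.183257) = 1.386497 rad.
y_k = r·cos(φ/3 − 2πk/3) for k = 0, 1, 2 gives y = 6.399173, -0.438921, -5.960252.
λ_k = y_k + 2.333333 gives λ = 8.7325, 1.8944, -3.6269 (check: the sum is 7.0000 = tr M).

Eigenvalues sorted in increasing order: [-3.6269, 1.8944, 8.7325].


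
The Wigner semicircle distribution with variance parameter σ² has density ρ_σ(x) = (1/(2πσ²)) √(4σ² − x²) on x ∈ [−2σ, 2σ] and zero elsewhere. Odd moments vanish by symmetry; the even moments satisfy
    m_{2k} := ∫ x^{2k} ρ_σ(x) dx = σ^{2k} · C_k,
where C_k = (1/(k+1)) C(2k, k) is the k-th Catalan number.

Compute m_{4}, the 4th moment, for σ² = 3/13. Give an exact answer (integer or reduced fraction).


By the scaled semicircle moment identity, m_{2k} = σ^{2k} · C_k with k = 2.
C_2 = (1/(k+1)) · C(2k, k) = (1/3) · C(4, 2) = (1/3) · 6 = 2.
σ^{2k} = (σ²)^k = (3/13)^2 = 9/169.

Therefore m_{4} = σ^{4} · C_2 = (9/169) · 2 = 18/169.


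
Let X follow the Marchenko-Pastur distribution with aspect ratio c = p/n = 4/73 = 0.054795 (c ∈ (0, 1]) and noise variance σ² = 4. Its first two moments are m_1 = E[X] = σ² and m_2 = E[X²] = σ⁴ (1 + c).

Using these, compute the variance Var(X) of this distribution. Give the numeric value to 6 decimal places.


m_1 = E[X] = σ² = 4, so m_1² = 16.
m_2 = E[X²] = σ⁴ (1 + c) = 16 · (1 + 0.054795) = 16 · 1.054795 = 16.876712.
(Note m_2 − m_1² simplifies to c · σ⁴ = 0.054795 · 16.)

Var(X) = m_2 − m_1² = 16.876712 − 16 = 0.876712.


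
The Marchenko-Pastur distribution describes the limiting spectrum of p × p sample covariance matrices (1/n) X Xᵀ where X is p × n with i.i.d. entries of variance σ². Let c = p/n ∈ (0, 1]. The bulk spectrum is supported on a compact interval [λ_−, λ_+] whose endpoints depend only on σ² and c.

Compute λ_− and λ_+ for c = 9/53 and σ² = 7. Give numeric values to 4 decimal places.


c = 9/53 = 0.169811; √c = 0.412082.
λ_− = σ² (1 − √c)² = 7 · (1 − 0.412082)² = 7 · (0.587918)² = 2.419536.
λ_+ = σ² (1 + √c)² = 7 · (1 + 0.412082)² = 7 · (1.412082)² = 13.957823.

Rounded to 4 decimal places: λ_− ≈ 2.4195, λ_+ ≈ 13.9578.


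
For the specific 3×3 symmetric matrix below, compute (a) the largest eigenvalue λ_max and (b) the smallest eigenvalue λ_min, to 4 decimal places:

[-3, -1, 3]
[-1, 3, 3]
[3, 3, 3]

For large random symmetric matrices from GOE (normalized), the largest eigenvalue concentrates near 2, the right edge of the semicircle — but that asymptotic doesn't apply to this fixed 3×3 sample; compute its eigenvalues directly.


Since M is real symmetric, all three eigenvalues are real; they are the roots of det(λI − M) = λ³ − (tr M) λ² + s λ − det M, where s is the sum of the principal 2×2 minors.
tr M = -3 + 3 + 3 = 3.
s = ((-3)·3 − (-1)²) + ((-3)·3 − 3²) + (3·3 − 3²) = -10 + (-18) + 0 = -28.
det M (expand along row 1) = (-3)·0 − (-1)·(-12) + 3·(-12) = -48.
Characteristic polynomial: λ³ − 3λ² − 28λ + 48 = 0.
Substitute λ = y + (tr M)/3 = y + 1.000000 to remove the quadratic term: y³ + p·y + q = 0 with p = s − (tr M)²/3 = -31.000000 and q = −2(tr M)³/27 + (tr M)·s/3 − det M = 18.000000.
Three real roots ⇒ use the trigonometric (Viète) form: r = 2√(−p/3) = 6.429101, φ = arccos(3q/(p·r)) = arccos(-0.270945) = 1.845171 rad.
y_k = r·cos(φ/3 − 2πk/3) for k = 0, 1, 2 gives y = 5.250907, 0.587176, -5.838082.
λ_k = y_k + 1.000000 gives λ = 6.2509, 1.5872, -4.8381 (check: the sum is 3.0000 = tr M).

Hence λ_max = 6.2509 and λ_min = -4.8381.


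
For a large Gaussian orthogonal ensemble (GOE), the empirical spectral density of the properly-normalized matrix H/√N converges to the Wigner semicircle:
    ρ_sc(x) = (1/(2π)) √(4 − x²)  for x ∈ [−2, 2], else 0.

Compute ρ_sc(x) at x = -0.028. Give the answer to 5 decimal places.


ρ_sc(x) = (1/(2π)) √(4 − x²). With x = -0.028:
  4 − x² = 4 − (-0.028)² = 4 − 0.000784 = 3.999216.
  √(4 − x²) = 1.999804.
  1/(2π) = 0.159155.
  ρ_sc(-0.028) = 0.159155 · 1.999804 = 0.318279.

Rounded to 5 decimal places: ρ_sc(-0.028) ≈ 0.31828.


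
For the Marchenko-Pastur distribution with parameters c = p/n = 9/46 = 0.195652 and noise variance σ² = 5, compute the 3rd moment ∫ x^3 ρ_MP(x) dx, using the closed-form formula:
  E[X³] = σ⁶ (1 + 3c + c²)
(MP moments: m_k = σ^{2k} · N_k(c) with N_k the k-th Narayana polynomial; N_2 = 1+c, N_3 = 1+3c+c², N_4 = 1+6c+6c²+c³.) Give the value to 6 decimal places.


E[X³] = σ⁶ (1 + 3c + c²) (third MP moment). With σ² = 5 (so σ⁶ = 125) and c = 9/46 = 0.195652: E[X³] = 125 · (1 + 3·0.195652 + (0.195652)²) = 125 · 1.625236.

So E[X^3] = 203.154537.


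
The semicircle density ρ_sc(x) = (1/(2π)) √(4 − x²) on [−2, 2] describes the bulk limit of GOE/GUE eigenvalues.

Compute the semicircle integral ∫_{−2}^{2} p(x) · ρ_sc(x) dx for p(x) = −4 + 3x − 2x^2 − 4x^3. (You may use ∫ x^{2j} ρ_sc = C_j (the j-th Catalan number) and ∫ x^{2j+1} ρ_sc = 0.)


Write p(x) = Σ a_i x^i, split into monomials and integrate each against ρ_sc separately.
Using ∫ x^{2j} ρ_sc = C_j = (1/(j+1)) C(2j, j) (Catalan numbers) and ∫ x^{2j+1} ρ_sc = 0 (odd monomials vanish by symmetry):
  i = 0 (even): a_0 · C_{0} = -4 · 1 = -4
  i = 1 (odd): ∫ x^1 ρ_sc = 0 (vanishes)
  i = 2 (even): a_2 · C_{1} = -2 · 1 = -2
  i = 3 (odd): ∫ x^3 ρ_sc = 0 (vanishes)

Summing the contributions: ∫_{−2}^{2} p(x) ρ_sc(x) dx = (-4) + (-2) = -6.


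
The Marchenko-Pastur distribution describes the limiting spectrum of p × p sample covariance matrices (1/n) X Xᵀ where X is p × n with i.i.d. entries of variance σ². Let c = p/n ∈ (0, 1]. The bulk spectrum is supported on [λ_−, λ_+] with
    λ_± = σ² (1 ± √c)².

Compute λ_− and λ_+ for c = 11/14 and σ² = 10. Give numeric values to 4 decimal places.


c = 11/14 = 0.785714; √c = 0.886405.
λ_− = σ² (1 − √c)² = 10 · (1 − 0.886405)² = 10 · (0.113595)² = 0.129038.
λ_+ = σ² (1 + √c)² = 10 · (1 + 0.886405)² = 10 · (1.886405)² = 35.585248.

Rounded to 4 decimal places: λ_− ≈ 0.1290, λ_+ ≈ 35.5852.


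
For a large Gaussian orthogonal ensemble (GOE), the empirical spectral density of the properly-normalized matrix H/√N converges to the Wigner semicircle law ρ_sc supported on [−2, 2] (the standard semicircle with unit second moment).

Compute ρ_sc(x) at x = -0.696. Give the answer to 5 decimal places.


ρ_sc(x) = (1/(2π)) √(4 − x²). With x = -0.696:
  4 − x² = 4 − (-0.696)² = 4 − 0.484416 = 3.515584.
  √(4 − x²) = 1.874989.
  1/(2π) = 0.159155.
  ρ_sc(-0.696) = 0.159155 · 1.874989 = 0.298414.

Rounded to 5 decimal places: ρ_sc(-0.696) ≈ 0.29841.


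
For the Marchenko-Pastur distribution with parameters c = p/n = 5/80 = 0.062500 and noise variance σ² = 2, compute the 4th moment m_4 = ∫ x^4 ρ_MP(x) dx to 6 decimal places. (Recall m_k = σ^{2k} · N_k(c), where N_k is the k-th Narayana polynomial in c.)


E[X⁴] = σ⁸ (1 + 6c + 6c² + c³) (fourth MP moment). With σ² = 2 (so σ⁸ = 16) and c = 5/80 = 0.062500: E[X⁴] = 16 · (1 + 6·0.062500 + 6·(0.062500)² + (0.062500)³) = 16 · 1.398682.

So E[X^4] = 22.378906.


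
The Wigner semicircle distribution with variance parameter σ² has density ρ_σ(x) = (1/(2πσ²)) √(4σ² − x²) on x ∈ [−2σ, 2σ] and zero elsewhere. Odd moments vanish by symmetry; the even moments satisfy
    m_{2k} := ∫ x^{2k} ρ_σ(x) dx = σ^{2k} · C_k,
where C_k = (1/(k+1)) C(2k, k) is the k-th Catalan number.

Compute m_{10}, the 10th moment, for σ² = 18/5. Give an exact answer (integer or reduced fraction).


By the scaled semicircle moment identity, m_{2k} = σ^{2k} · C_k with k = 5.
C_5 = (1/(k+1)) · C(2k, k) = (1/6) · C(10, 5) = (1/6) · 252 = 42.
σ^{2k} = (σ²)^k = (18/5)^5 = 1889568/3125.

Therefore m_{10} = σ^{10} · C_5 = (1889568/3125) · 42 = 79361856/3125.


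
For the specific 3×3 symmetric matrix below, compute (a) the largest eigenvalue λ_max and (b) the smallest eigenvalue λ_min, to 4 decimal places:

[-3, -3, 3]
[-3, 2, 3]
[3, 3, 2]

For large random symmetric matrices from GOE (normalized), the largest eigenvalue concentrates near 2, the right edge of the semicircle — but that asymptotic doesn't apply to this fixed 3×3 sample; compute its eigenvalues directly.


Since M is real symmetric, all three eigenvalues are real; they are the roots of det(λI − M) = λ³ − (tr M) λ² + s λ − det M, where s is the sum of the principal 2×2 minors.
tr M = -3 + 2 + 2 = 1.
s = ((-3)·2 − (-3)²) + ((-3)·2 − 3²) + (2·2 − 3²) = -15 + (-15) + (-5) = -35.
det M (expand along row 1) = (-3)·(-5) − (-3)·(-15) + 3·(-15) = -75.
Characteristic polynomial: λ³ − λ² − 35λ + 75 = 0.
Substitute λ = y + (tr M)/3 = y + 0.333333 to remove the quadratic term: y³ + p·y + q = 0 with p = s − (tr M)²/3 = -35.333333 and q = −2(tr M)³/27 + (tr M)·s/3 − det M = 63.259259.
Three real roots ⇒ use the trigonometric (Viète) form: r = 2√(−p/3) = 6.863753, φ = arccos(3q/(p·r)) = arccos(-0.782527) = 2.469510 rad.
y_k = r·cos(φ/3 − 2πk/3) for k = 0, 1, 2 gives y = 4.666667, 2.025566, -6.692232.
λ_k = y_k + 0.333333 gives λ = 5.0000, 2.3589, -6.3589 (check: the sum is 1.0000 = tr M).

Hence λ_max = 5.0000 and λ_min = -6.3589.


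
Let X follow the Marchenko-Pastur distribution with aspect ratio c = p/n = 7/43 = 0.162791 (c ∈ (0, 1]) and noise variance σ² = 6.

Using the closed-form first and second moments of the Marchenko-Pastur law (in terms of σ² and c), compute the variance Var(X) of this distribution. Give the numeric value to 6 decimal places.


Recall the MP moments m_1 = E[X] = σ² and m_2 = E[X²] = σ⁴ (1 + c).
m_1 = E[X] = σ² = 6, so m_1² = 36.
m_2 = E[X²] = σ⁴ (1 + c) = 36 · (1 + 0.162791) = 36 · 1.162791 = 41.860465.
(Note m_2 − m_1² simplifies to c · σ⁴ = 0.162791 · 36.)

Var(X) = m_2 − m_1² = 41.860465 − 36 = 5.860465.


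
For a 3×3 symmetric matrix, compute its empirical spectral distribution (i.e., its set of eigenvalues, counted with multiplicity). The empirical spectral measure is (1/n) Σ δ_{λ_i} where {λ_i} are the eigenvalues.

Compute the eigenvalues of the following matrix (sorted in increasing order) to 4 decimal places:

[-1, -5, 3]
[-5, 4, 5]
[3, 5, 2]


Since M is real symmetric, all three eigenvalues are real; they are the roots of det(λI − M) = λ³ − (tr M) λ² + s λ − det M, where s is the sum of the principal 2×2 minors.
tr M = -1 + 4 + 2 = 5.
s = ((-1)·4 − (-5)²) + ((-1)·2 − 3²) + (4·2 − 5²) = -29 + (-11) + (-17) = -57.
det M (expand along row 1) = (-1)·(-17) − (-5)·(-25) + 3·(-37) = -219.
Characteristic polynomial: λ³ − 5λ² − 57λ + 219 = 0.
Substitute λ = y + (tr M)/3 = y + 1.666667 to remove the quadratic term: y³ + p·y + q = 0 with p = s − (tr M)²/3 = -65.333333 and q = −2(tr M)³/27 + (tr M)·s/3 − det M = 114.740741.
Three real roots ⇒ use the trigonometric (Viète) form: r = 2√(−p/3) = 9.333333, φ = arccos(3q/(p·r)) = arccos(-0.564504) = 2.170629 rad.
y_k = r·cos(φ/3 − 2πk/3) for k = 0, 1, 2 gives y = 6.995005, 1.853737, -8.848742.
λ_k = y_k + 1.666667 gives λ = 8.6617, 3.5204, -7.1821 (check: the sum is 5.0000 = tr M).

Eigenvalues sorted in increasing order: [-7.1821, 3.5204, 8.6617].


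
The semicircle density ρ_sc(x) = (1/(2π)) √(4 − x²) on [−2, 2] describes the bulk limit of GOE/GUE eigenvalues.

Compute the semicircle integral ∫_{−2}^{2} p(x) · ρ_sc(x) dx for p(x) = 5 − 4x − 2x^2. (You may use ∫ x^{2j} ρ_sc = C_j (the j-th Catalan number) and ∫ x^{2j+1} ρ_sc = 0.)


Write p(x) = Σ a_i x^i, split into monomials and integrate each against ρ_sc separately.
Using ∫ x^{2j} ρ_sc = C_j = (1/(j+1)) C(2j, j) (Catalan numbers) and ∫ x^{2j+1} ρ_sc = 0 (odd monomials vanish by symmetry):
  i = 0 (even): a_0 · C_{0} = 5 · 1 = 5
  i = 1 (odd): ∫ x^1 ρ_sc = 0 (vanishes)
  i = 2 (even): a_2 · C_{1} = -2 · 1 = -2

Summing the contributions: ∫_{−2}^{2} p(x) ρ_sc(x) dx = 5 + (-2) = 3.


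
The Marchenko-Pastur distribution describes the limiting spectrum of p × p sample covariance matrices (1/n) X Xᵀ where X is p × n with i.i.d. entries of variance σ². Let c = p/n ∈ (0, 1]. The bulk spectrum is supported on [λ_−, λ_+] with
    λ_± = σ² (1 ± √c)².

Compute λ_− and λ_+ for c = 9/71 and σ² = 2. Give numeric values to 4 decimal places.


c = 9/71 = 0.126761; √c = 0.356034.
λ_− = σ² (1 − √c)² = 2 · (1 − 0.356034)² = 2 · (0.643966)² = 0.829383.
λ_+ = σ² (1 + √c)² = 2 · (1 + 0.356034)² = 2 · (1.356034)² = 3.677659.

Rounded to 4 decimal places: λ_− ≈ 0.8294, λ_+ ≈ 3.6777.


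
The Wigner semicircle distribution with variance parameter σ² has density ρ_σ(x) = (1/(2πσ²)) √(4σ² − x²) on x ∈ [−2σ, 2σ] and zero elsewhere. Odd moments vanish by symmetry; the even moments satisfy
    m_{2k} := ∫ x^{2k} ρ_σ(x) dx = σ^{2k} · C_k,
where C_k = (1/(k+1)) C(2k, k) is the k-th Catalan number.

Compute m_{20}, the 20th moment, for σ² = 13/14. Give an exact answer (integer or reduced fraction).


By the scaled semicircle moment identity, m_{2k} = σ^{2k} · C_k with k = 10.
C_10 = (1/(k+1)) · C(2k, k) = (1/11) · C(20, 10) = (1/11) · 184756 = 16796.
σ^{2k} = (σ²)^k = (13/14)^10 = 137858491849/289254654976.

Therefore m_{20} = σ^{20} · C_10 = (137858491849/289254654976) · 16796 = 578867807273951/72313663744.


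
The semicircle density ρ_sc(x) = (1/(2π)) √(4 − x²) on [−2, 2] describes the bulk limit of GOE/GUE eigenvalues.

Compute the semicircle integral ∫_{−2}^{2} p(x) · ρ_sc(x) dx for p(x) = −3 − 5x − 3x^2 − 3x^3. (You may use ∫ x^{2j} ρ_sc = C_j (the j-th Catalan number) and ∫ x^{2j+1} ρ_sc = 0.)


Write p(x) = Σ a_i x^i, split into monomials and integrate each against ρ_sc separately.
Using ∫ x^{2j} ρ_sc = C_j = (1/(j+1)) C(2j, j) (Catalan numbers) and ∫ x^{2j+1} ρ_sc = 0 (odd monomials vanish by symmetry):
  i = 0 (even): a_0 · C_{0} = -3 · 1 = -3
  i = 1 (odd): ∫ x^1 ρ_sc = 0 (vanishes)
  i = 2 (even): a_2 · C_{1} = -3 · 1 = -3
  i = 3 (odd): ∫ x^3 ρ_sc = 0 (vanishes)

Summing the contributions: ∫_{−2}^{2} p(x) ρ_sc(x) dx = (-3) + (-3) = -6.


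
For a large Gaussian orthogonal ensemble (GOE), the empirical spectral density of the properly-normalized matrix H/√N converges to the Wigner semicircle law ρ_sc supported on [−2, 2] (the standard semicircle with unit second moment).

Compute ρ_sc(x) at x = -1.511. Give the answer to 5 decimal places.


ρ_sc(x) = (1/(2π)) √(4 − x²). With x = -1.511:
  4 − x² = 4 − (-1.511)² = 4 − 2.283121 = 1.716879.
  √(4 − x²) = 1.310297.
  1/(2π) = 0.159155.
  ρ_sc(-1.511) = 0.159155 · 1.310297 = 0.208540.

Rounded to 5 decimal places: ρ_sc(-1.511) ≈ 0.20854.


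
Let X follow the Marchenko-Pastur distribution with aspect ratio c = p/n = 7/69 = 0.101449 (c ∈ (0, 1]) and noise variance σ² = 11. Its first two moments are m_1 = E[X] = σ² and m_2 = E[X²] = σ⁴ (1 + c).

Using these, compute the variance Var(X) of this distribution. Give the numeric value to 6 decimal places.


m_1 = E[X] = σ² = 11, so m_1² = 121.
m_2 = E[X²] = σ⁴ (1 + c) = 121 · (1 + 0.101449) = 121 · 1.101449 = 133.275362.
(Note m_2 − m_1² simplifies to c · σ⁴ = 0.101449 · 121.)

Var(X) = m_2 − m_1² = 133.275362 − 121 = 12.275362.


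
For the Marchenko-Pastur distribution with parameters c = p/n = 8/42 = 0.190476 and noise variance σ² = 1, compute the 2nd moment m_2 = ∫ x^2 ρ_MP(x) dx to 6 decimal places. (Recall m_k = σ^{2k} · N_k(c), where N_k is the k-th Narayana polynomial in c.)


E[X²] = σ⁴ (1 + c) (second MP moment). With σ² = 1 (so σ⁴ = 1) and c = 8/42 = 0.190476: E[X²] = 1 · (1 + 0.190476) = 1 · 1.190476.

So E[X^2] = 1.190476.


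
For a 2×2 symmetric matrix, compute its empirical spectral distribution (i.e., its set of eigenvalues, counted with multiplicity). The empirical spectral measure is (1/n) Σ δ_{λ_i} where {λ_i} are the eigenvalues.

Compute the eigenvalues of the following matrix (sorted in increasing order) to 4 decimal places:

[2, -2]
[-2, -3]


Since M is real symmetric, both eigenvalues are real; they are the roots of det(λI − M) = λ² − (tr M) λ + det M.
tr M = 2 + (-3) = -1.
det M = 2·(-3) − (-2)² = -6 − 4 = -10.
Characteristic polynomial: λ² + λ − 10 = 0.
Discriminant Δ = (tr M)² − 4·det M = 1 − (-40) = 41; √Δ = 6.403124.
λ = (tr M ± √Δ)/2 = (-1 ± 6.403124)/2, giving (tr M − √Δ)/2 = -3.7016 and (tr M + √Δ)/2 = 2.7016.

Eigenvalues sorted in increasing order: [-3.7016, 2.7016].


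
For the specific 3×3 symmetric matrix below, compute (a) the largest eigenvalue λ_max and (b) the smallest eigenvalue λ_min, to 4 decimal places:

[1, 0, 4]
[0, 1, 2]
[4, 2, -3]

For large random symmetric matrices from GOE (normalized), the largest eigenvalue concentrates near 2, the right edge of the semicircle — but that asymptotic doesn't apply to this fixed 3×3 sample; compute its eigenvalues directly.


Since M is real symmetric, all three eigenvalues are real; they are the roots of det(λI − M) = λ³ − (tr M) λ² + s λ − det M, where s is the sum of the principal 2×2 minors.
tr M = 1 + 1 + (-3) = -1.
s = (1·1 − 0²) + (1·(-3) − 4²) + (1·(-3) − 2²) = 1 + (-19) + (-7) = -25.
det M (expand along row 1) = 1·(-7) − 0·(-8) + 4·(-4) = -23.
Characteristic polynomial: λ³ + λ² − 25λ + 23 = 0.
Substitute λ = y + (tr M)/3 = y − 0.333333 to remove the quadratic term: y³ + p·y + q = 0 with p = s − (tr M)²/3 = -25.333333 and q = −2(tr M)³/27 + (tr M)·s/3 − det M = 31.407407.
Three real roots ⇒ use the trigonometric (Viète) form: r = 2√(−p/3) = 5.811865, φ = arccos(3q/(p·r)) = arccos(-0.639949) = 2.265228 rad.
y_k = r·cos(φ/3 − 2πk/3) for k = 0, 1, 2 gives y = 4.232313, 1.333333, -5.565646.
λ_k = y_k − 0.333333 gives λ = 3.8990, 1.0000, -5.8990 (check: the sum is -1.0000 = tr M).

Hence λ_max = 3.8990 and λ_min = -5.8990.


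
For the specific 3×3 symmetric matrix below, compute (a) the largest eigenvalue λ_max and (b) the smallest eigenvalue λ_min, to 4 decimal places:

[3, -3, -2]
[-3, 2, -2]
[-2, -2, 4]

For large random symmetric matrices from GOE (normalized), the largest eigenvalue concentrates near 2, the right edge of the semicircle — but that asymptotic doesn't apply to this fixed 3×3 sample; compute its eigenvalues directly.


Since M is real symmetric, all three eigenvalues are real; they are the roots of det(λI − M) = λ³ − (tr M) λ² + s λ − det M, where s is the sum of the principal 2×2 minors.
tr M = 3 + 2 + 4 = 9.
s = (3·2 − (-3)²) + (3·4 − (-2)²) + (2·4 − (-2)²) = -3 + 8 + 4 = 9.
det M (expand along row 1) = 3·4 − (-3)·(-16) + (-2)·10 = -56.
Characteristic polynomial: λ³ − 9λ² + 9λ + 56 = 0.
Substitute λ = y + (tr M)/3 = y + 3.000000 to remove the quadratic term: y³ + p·y + q = 0 with p = s − (tr M)²/3 = -18.000000 and q = −2(tr M)³/27 + (tr M)·s/3 − det M = 29.000000.
Three real roots ⇒ use the trigonometric (Viète) form: r = 2√(−p/3) = 4.898979, φ = arccos(3q/(p·r)) = arccos(-0.986600) = 2.977702 rad.
y_k = r·cos(φ/3 − 2πk/3) for k = 0, 1, 2 gives y = 2.677496, 2.214175, -4.891671.
λ_k = y_k + 3.000000 gives λ = 5.6775, 5.2142, -1.8917 (check: the sum is 9.0000 = tr M).

Hence λ_max = 5.6775 and λ_min = -1.8917.
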